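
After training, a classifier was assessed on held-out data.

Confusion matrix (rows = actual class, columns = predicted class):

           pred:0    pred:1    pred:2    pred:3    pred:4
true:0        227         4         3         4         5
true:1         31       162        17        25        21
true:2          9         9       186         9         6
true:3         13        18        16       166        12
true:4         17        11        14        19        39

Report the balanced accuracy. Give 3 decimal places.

0.709

Balanced accuracy = mean of per-class recall.
  0: recall = 227/243 = 0.9342
  1: recall = 162/256 = 0.6328
  2: recall = 186/219 = 0.8493
  3: recall = 166/225 = 0.7378
  4: recall = 39/100 = 0.3900
Mean = (0.9342 + 0.6328 + 0.8493 + 0.7378 + 0.3900) / 5 = 0.709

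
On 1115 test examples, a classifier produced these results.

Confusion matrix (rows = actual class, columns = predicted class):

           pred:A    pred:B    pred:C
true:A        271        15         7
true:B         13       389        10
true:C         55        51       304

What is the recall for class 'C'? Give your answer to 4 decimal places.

0.7415

Take TP from the diagonal, FP from the rest of the 'C' prediction marginal, FN from the rest of the 'C' actual marginal.
recall = TP/(TP+FN).
C: TP=304, FN=55+51=106 → 304/410 = 0.74146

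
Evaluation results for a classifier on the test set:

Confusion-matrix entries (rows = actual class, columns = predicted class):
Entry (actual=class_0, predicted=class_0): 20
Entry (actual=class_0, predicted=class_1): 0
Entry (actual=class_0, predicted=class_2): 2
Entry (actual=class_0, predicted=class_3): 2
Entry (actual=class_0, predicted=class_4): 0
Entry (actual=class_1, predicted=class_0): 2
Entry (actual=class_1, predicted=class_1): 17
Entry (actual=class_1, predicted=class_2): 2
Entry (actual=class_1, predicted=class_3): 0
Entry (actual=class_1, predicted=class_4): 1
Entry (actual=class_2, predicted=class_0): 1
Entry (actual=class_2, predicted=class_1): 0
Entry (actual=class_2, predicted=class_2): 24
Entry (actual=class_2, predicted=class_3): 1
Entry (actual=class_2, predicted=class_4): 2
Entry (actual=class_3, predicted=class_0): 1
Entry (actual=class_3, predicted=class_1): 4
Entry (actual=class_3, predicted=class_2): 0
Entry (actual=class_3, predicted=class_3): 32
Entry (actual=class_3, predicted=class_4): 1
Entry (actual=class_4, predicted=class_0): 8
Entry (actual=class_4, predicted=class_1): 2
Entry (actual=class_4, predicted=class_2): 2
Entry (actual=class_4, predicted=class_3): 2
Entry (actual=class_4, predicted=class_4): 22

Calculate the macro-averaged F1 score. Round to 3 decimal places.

Per-class F1 score (2·TP/(2·TP+FP+FN)):
  class_0: TP=20, FP=2+1+1+8=12, FN=0+2+2+0=4 → 40/56 = 0.7143
  class_1: TP=17, FP=0+0+4+2=6, FN=2+2+0+1=5 → 34/45 = 0.7556
  class_2: TP=24, FP=2+2+0+2=6, FN=1+0+1+2=4 → 48/58 = 0.8276
  class_3: TP=32, FP=2+0+1+2=5, FN=1+4+0+1=6 → 64/75 = 0.8533
  class_4: TP=22, FP=0+1+2+1=4, FN=8+2+2+2=14 → 44/62 = 0.7097
Macro-F1 score = mean = (0.7143 + 0.7556 + 0.8276 + 0.8533 + 0.7097) / 5 = 0.772

0.772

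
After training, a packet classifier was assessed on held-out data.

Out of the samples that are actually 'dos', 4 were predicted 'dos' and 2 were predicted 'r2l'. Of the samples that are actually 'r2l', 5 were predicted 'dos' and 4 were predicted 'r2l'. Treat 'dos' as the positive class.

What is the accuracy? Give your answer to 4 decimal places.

0.5333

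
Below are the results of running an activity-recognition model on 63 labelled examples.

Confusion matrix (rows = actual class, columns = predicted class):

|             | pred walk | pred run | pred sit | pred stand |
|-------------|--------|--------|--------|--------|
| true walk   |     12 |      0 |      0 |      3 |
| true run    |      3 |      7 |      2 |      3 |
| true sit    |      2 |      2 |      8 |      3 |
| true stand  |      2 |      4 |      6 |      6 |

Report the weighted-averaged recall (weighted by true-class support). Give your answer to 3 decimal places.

0.524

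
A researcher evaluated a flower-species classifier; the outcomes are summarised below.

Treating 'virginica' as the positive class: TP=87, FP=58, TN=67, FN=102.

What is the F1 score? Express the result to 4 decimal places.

Precision = TP/(TP+FP) = 87/145 = 0.6000
Recall = TP/(TP+FN) = 87/189 = 0.4603
F1 = 2·TP/(2·TP+FP+FN) = 174/334 = 0.5210

0.5210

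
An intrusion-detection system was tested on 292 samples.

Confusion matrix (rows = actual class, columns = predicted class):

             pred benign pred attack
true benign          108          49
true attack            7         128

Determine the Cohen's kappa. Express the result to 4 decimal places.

0.6225

Observed agreement pₒ = trace/N = 236/292 = 0.80822
Expected agreement pₑ = Σ (rowᵢ·colᵢ)/N² = (157·115 + 135·177)/292² = 0.49200
κ = (pₒ − pₑ)/(1 − pₑ) = (0.80822 − 0.49200)/(1 − 0.49200) = 0.6225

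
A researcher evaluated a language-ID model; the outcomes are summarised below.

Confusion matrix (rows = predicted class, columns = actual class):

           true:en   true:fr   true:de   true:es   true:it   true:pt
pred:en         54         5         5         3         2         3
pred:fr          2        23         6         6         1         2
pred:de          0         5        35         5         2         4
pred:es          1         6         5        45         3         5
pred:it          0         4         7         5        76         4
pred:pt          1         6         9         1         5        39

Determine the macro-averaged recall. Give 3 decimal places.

Per-class recall (TP/(TP+FN)):
  en: TP=54, FN=2+0+1+0+1=4 → 54/58 = 0.9310
  fr: TP=23, FN=5+5+6+4+6=26 → 23/49 = 0.4694
  de: TP=35, FN=5+6+5+7+9=32 → 35/67 = 0.5224
  es: TP=45, FN=3+6+5+5+1=20 → 45/65 = 0.6923
  it: TP=76, FN=2+1+2+3+5=13 → 76/89 = 0.8539
  pt: TP=39, FN=3+2+4+5+4=18 → 39/57 = 0.6842
Macro-recall = mean = (0.9310 + 0.4694 + 0.5224 + 0.6923 + 0.8539 + 0.6842) / 6 = 0.692

0.692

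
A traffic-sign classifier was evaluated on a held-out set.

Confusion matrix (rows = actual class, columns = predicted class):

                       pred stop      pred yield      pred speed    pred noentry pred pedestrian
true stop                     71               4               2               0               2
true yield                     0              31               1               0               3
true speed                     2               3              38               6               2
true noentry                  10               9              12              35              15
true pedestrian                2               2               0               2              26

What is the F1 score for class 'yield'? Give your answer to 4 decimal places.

0.7381

F1 score = 2·TP/(2·TP+FP+FN).
yield: TP=31, FP=4+3+9+2=18, FN=0+1+0+3=4 → 62/84 = 0.73810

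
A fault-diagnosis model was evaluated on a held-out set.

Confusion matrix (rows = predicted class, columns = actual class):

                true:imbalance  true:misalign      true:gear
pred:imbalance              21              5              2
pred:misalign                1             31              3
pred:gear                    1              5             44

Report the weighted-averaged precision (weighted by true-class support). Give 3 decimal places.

0.856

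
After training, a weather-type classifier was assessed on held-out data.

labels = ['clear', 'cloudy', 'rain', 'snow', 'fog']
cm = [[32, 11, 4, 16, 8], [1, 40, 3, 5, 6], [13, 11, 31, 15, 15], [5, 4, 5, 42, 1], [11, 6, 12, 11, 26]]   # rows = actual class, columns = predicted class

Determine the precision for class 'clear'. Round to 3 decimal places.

0.516

One-vs-rest for 'clear': TP = diagonal; FP = other classes predicted 'clear'; FN = 'clear' predicted as other.
precision = TP/(TP+FP).
clear: TP=32, FP=1+13+5+11=30 → 32/62 = 0.5161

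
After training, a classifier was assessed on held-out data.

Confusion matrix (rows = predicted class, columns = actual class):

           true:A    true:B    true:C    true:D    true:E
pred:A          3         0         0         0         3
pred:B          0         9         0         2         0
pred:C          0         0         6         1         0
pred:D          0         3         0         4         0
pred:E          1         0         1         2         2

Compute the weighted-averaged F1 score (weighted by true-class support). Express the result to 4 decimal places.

0.6516

Per-class F1 score (2·TP/(2·TP+FP+FN)):
  A: TP=3, FP=0+0+0+3=3, FN=0+0+0+1=1 → 6/10 = 0.60000
  B: TP=9, FP=0+0+2+0=2, FN=0+0+3+0=3 → 18/23 = 0.78261
  C: TP=6, FP=0+0+1+0=1, FN=0+0+0+1=1 → 12/14 = 0.85714
  D: TP=4, FP=0+3+0+0=3, FN=0+2+1+2=5 → 8/16 = 0.50000
  E: TP=2, FP=1+0+1+2=4, FN=3+0+0+0=3 → 4/11 = 0.36364
Weighted-F1 score = Σ (supportᵢ/N)·F1 scoreᵢ with N=37: (4/37)·0.60000 + (12/37)·0.78261 + (7/37)·0.85714 + (9/37)·0.50000 + (5/37)·0.36364 = 0.6516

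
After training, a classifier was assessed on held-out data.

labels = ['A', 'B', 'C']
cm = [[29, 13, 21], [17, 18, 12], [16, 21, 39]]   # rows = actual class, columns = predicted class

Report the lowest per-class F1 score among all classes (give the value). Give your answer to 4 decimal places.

Per-class F1 score (2·TP/(2·TP+FP+FN)):
  A: TP=29, FP=17+16=33, FN=13+21=34 → 58/125 = 0.46400
  B: TP=18, FP=13+21=34, FN=17+12=29 → 36/99 = 0.36364
  C: TP=39, FP=21+12=33, FN=16+21=37 → 78/148 = 0.52703
Lowest is class 'B' with F1 score = 0.3636.

0.3636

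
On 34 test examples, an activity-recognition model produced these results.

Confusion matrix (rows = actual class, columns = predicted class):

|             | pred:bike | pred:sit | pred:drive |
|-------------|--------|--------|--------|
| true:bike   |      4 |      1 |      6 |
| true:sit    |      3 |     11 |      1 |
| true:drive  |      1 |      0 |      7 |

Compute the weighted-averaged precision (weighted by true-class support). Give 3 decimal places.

Per-class precision (TP/(TP+FP)):
  bike: TP=4, FP=3+1=4 → 4/8 = 0.5000
  sit: TP=11, FP=1+0=1 → 11/12 = 0.9167
  drive: TP=7, FP=6+1=7 → 7/14 = 0.5000
Weighted-precision = Σ (supportᵢ/N)·precisionᵢ with N=34: (11/34)·0.5000 + (15/34)·0.9167 + (8/34)·0.5000 = 0.684

0.684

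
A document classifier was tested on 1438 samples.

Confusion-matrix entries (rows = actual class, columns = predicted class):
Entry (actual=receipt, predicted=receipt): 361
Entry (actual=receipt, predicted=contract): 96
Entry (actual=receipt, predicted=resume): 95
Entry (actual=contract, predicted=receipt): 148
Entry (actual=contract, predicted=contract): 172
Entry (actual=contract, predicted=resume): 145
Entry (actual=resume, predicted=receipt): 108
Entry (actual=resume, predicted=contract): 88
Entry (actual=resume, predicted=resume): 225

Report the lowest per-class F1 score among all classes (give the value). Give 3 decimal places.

0.419

Per-class F1 score (2·TP/(2·TP+FP+FN)):
  receipt: TP=361, FP=148+108=256, FN=96+95=191 → 722/1169 = 0.6176
  contract: TP=172, FP=96+88=184, FN=148+145=293 → 344/821 = 0.4190
  resume: TP=225, FP=95+145=240, FN=108+88=196 → 450/886 = 0.5079
Lowest is class 'contract' with F1 score = 0.419.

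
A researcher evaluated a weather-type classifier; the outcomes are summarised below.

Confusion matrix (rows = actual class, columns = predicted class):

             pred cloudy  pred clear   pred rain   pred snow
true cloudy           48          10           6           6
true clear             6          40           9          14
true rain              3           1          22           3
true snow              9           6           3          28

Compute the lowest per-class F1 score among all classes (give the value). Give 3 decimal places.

Per-class F1 score (2·TP/(2·TP+FP+FN)):
  cloudy: TP=48, FP=6+3+9=18, FN=10+6+6=22 → 96/136 = 0.7059
  clear: TP=40, FP=10+1+6=17, FN=6+9+14=29 → 80/126 = 0.6349
  rain: TP=22, FP=6+9+3=18, FN=3+1+3=7 → 44/69 = 0.6377
  snow: TP=28, FP=6+14+3=23, FN=9+6+3=18 → 56/97 = 0.5773
Lowest is class 'snow' with F1 score = 0.577.

0.577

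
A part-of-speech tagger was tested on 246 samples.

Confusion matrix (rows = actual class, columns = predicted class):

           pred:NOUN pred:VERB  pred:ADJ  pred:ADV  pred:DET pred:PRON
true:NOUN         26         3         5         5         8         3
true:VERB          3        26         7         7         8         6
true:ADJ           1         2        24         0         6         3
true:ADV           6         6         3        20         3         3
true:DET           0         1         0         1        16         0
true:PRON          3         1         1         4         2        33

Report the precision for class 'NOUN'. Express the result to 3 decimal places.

One-vs-rest for 'NOUN': TP = diagonal; FP = other classes predicted 'NOUN'; FN = 'NOUN' predicted as other.
precision = TP/(TP+FP).
NOUN: TP=26, FP=3+1+6+0+3=13 → 26/39 = 0.6667

0.667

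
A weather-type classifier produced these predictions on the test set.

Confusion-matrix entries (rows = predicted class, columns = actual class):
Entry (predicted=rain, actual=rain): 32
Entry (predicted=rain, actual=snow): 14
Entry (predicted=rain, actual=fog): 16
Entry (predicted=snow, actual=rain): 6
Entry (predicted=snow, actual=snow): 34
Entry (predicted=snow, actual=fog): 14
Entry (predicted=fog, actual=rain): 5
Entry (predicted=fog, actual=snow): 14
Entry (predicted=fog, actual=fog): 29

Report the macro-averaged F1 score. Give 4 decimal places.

0.5793

Per-class F1 score (2·TP/(2·TP+FP+FN)):
  rain: TP=32, FP=14+16=30, FN=6+5=11 → 64/105 = 0.60952
  snow: TP=34, FP=6+14=20, FN=14+14=28 → 68/116 = 0.58621
  fog: TP=29, FP=5+14=19, FN=16+14=30 → 58/107 = 0.54206
Macro-F1 score = mean = (0.60952 + 0.58621 + 0.54206) / 3 = 0.5793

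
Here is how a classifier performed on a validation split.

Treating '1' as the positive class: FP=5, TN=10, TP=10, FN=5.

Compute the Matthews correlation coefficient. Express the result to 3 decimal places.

MCC = (TP·TN − FP·FN) / √((TP+FP)(TP+FN)(TN+FP)(TN+FN))
Numerator = 10·10 − 5·5 = 75
Denominator = √(15·15·15·15) = √50625 = 225.0000
MCC = 75 / 225.0000 = 0.333

0.333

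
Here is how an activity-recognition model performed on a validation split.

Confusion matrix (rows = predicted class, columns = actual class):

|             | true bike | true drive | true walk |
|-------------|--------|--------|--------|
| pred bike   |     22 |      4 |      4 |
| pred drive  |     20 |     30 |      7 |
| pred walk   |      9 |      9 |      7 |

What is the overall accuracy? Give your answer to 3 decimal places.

0.527

Accuracy = trace / total = (22+30+7=59) / 112 = 59/112 = 0.527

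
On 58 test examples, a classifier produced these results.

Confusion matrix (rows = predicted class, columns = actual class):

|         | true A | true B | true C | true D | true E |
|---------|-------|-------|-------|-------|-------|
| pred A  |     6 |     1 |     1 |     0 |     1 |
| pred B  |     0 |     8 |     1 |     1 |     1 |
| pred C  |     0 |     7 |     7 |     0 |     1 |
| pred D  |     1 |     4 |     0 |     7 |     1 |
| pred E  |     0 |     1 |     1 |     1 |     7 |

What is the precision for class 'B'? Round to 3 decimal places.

precision = TP/(TP+FP).
B: TP=8, FP=0+1+1+1=3 → 8/11 = 0.7273

0.727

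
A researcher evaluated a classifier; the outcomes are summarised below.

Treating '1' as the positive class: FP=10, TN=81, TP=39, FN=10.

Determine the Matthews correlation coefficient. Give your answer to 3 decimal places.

0.686

MCC = (TP·TN − FP·FN) / √((TP+FP)(TP+FN)(TN+FP)(TN+FN))
Numerator = 39·81 − 10·10 = 3059
Denominator = √(49·49·91·91) = √19882681 = 4459.0000
MCC = 3059 / 4459.0000 = 0.686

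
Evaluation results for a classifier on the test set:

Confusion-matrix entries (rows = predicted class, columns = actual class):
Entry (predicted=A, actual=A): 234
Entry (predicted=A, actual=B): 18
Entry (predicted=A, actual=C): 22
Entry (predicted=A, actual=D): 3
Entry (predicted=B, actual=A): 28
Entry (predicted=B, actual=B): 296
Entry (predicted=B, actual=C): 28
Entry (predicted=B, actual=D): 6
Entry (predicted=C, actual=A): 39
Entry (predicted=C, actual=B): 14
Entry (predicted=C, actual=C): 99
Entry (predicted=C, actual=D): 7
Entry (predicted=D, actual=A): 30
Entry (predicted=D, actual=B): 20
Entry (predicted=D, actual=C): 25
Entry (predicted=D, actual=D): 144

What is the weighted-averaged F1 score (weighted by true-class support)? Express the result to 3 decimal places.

Per-class F1 score (2·TP/(2·TP+FP+FN)):
  A: TP=234, FP=18+22+3=43, FN=28+39+30=97 → 468/608 = 0.7697
  B: TP=296, FP=28+28+6=62, FN=18+14+20=52 → 592/706 = 0.8385
  C: TP=99, FP=39+14+7=60, FN=22+28+25=75 → 198/333 = 0.5946
  D: TP=144, FP=30+20+25=75, FN=3+6+7=16 → 288/379 = 0.7599
Weighted-F1 score = Σ (supportᵢ/N)·F1 scoreᵢ with N=1013: (331/1013)·0.7697 + (348/1013)·0.8385 + (174/1013)·0.5946 + (160/1013)·0.7599 = 0.762

0.762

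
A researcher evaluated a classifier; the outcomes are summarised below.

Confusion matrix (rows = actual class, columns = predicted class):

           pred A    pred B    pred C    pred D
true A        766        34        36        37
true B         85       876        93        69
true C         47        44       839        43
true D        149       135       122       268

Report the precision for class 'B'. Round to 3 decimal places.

0.804

One-vs-rest for 'B': TP = diagonal; FP = other classes predicted 'B'; FN = 'B' predicted as other.
precision = TP/(TP+FP).
B: TP=876, FP=34+44+135=213 → 876/1089 = 0.8044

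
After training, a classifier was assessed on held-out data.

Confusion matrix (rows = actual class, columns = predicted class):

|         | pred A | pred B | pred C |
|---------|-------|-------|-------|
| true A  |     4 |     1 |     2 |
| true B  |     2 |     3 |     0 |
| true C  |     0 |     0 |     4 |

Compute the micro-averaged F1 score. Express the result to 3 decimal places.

0.688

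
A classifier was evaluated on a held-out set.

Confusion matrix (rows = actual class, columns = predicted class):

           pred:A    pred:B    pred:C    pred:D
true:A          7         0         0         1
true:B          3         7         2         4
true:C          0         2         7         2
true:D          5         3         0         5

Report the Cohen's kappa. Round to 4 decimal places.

0.3921

Observed agreement pₒ = trace/N = 26/48 = 0.54167
Expected agreement pₑ = Σ (rowᵢ·colᵢ)/N² = (8·15 + 16·12 + 11·9 + 13·12)/48² = 0.24609
κ = (pₒ − pₑ)/(1 − pₑ) = (0.54167 − 0.24609)/(1 − 0.24609) = 0.3921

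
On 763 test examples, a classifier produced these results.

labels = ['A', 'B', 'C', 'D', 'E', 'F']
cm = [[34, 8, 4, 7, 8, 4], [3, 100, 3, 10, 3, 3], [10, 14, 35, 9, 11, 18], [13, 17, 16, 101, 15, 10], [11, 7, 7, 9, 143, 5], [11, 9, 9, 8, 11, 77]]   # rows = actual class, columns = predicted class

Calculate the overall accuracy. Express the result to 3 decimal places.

Accuracy = trace / total = (34+100+35+101+143+77=490) / 763 = 490/763 = 0.642

0.642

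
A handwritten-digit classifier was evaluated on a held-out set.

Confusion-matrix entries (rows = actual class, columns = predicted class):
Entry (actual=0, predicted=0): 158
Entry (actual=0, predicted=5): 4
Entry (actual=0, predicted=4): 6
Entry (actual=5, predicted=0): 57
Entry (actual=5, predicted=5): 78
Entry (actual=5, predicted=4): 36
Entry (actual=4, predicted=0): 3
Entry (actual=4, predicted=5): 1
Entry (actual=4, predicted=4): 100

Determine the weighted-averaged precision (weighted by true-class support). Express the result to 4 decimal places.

0.8029

Per-class precision (TP/(TP+FP)):
  0: TP=158, FP=57+3=60 → 158/218 = 0.72477
  5: TP=78, FP=4+1=5 → 78/83 = 0.93976
  4: TP=100, FP=6+36=42 → 100/142 = 0.70423
Weighted-precision = Σ (supportᵢ/N)·precisionᵢ with N=443: (168/443)·0.72477 + (171/443)·0.93976 + (104/443)·0.70423 = 0.8029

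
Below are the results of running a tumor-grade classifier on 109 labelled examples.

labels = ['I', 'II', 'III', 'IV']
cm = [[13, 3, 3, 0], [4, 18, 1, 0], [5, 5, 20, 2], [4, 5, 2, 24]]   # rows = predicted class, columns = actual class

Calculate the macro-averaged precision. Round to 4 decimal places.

Per-class precision (TP/(TP+FP)):
  I: TP=13, FP=3+3+0=6 → 13/19 = 0.68421
  II: TP=18, FP=4+1+0=5 → 18/23 = 0.78261
  III: TP=20, FP=5+5+2=12 → 20/32 = 0.62500
  IV: TP=24, FP=4+5+2=11 → 24/35 = 0.68571
Macro-precision = mean = (0.68421 + 0.78261 + 0.62500 + 0.68571) / 4 = 0.6944

0.6944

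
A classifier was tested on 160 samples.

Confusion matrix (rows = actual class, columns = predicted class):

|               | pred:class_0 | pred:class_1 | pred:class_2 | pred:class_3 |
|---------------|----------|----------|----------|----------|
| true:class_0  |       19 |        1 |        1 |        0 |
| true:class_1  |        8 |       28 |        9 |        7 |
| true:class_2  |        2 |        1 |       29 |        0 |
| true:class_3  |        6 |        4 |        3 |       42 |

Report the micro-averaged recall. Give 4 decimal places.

0.7375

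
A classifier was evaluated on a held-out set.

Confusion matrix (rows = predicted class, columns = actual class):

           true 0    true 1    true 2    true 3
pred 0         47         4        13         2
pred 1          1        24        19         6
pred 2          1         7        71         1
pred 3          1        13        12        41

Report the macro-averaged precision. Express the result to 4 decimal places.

Per-class precision (TP/(TP+FP)):
  0: TP=47, FP=4+13+2=19 → 47/66 = 0.71212
  1: TP=24, FP=1+19+6=26 → 24/50 = 0.48000
  2: TP=71, FP=1+7+1=9 → 71/80 = 0.88750
  3: TP=41, FP=1+13+12=26 → 41/67 = 0.61194
Macro-precision = mean = (0.71212 + 0.48000 + 0.88750 + 0.61194) / 4 = 0.6729

0.6729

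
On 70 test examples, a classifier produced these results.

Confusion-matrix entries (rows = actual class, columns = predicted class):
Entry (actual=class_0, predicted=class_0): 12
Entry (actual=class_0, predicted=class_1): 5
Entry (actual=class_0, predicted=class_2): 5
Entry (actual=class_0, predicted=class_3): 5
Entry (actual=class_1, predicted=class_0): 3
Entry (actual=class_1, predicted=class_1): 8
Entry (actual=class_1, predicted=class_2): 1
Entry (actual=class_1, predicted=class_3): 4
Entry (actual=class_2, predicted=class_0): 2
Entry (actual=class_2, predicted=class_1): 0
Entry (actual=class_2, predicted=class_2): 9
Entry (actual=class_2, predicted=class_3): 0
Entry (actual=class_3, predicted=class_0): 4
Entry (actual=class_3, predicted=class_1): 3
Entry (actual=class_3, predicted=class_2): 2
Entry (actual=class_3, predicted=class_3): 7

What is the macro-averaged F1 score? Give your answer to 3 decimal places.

Per-class F1 score (2·TP/(2·TP+FP+FN)):
  class_0: TP=12, FP=3+2+4=9, FN=5+5+5=15 → 24/48 = 0.5000
  class_1: TP=8, FP=5+0+3=8, FN=3+1+4=8 → 16/32 = 0.5000
  class_2: TP=9, FP=5+1+2=8, FN=2+0+0=2 → 18/28 = 0.6429
  class_3: TP=7, FP=5+4+0=9, FN=4+3+2=9 → 14/32 = 0.4375
Macro-F1 score = mean = (0.5000 + 0.5000 + 0.6429 + 0.4375) / 4 = 0.520

0.520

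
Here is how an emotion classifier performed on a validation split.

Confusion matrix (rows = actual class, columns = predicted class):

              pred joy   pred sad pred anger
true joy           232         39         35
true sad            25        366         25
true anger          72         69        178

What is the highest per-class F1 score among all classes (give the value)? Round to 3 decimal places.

0.822

Per-class F1 score (2·TP/(2·TP+FP+FN)):
  joy: TP=232, FP=25+72=97, FN=39+35=74 → 464/635 = 0.7307
  sad: TP=366, FP=39+69=108, FN=25+25=50 → 732/890 = 0.8225
  anger: TP=178, FP=35+25=60, FN=72+69=141 → 356/557 = 0.6391
Highest is class 'sad' with F1 score = 0.822.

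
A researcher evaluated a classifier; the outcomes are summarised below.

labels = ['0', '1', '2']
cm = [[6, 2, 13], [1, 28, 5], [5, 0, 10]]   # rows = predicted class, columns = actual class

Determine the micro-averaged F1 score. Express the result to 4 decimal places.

Micro-averaging pools counts across classes: ΣTP=44, ΣFP=26, ΣFN=26.
Micro-F1 score = 2·TP/(2·TP+FP+FN) on pooled counts = 0.6286 (equals overall accuracy in single-label multiclass).

0.6286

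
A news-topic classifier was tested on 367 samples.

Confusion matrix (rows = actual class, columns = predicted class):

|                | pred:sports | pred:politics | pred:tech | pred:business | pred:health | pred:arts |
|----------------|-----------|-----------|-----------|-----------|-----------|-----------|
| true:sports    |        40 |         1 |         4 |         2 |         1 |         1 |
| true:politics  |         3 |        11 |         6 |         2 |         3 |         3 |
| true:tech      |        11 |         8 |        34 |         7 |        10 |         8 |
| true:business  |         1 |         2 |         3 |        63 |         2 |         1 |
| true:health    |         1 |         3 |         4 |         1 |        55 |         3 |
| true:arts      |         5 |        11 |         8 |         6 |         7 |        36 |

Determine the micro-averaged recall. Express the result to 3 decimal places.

0.651

Micro-averaging pools counts across classes: ΣTP=239, ΣFP=128, ΣFN=128.
Micro-recall = TP/(TP+FN) on pooled counts = 0.651 (equals overall accuracy in single-label multiclass).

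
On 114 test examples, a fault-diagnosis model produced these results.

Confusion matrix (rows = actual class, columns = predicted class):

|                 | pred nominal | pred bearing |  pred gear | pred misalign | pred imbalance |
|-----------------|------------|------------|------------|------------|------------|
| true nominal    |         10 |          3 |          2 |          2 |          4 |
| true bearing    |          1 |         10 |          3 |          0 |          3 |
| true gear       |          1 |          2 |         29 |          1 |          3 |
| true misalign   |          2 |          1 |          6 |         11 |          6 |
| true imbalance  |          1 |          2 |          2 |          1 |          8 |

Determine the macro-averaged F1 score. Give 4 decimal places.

Per-class F1 score (2·TP/(2·TP+FP+FN)):
  nominal: TP=10, FP=1+1+2+1=5, FN=3+2+2+4=11 → 20/36 = 0.55556
  bearing: TP=10, FP=3+2+1+2=8, FN=1+3+0+3=7 → 20/35 = 0.57143
  gear: TP=29, FP=2+3+6+2=13, FN=1+2+1+3=7 → 58/78 = 0.74359
  misalign: TP=11, FP=2+0+1+1=4, FN=2+1+6+6=15 → 22/41 = 0.53659
  imbalance: TP=8, FP=4+3+3+6=16, FN=1+2+2+1=6 → 16/38 = 0.42105
Macro-F1 score = mean = (0.55556 + 0.57143 + 0.74359 + 0.53659 + 0.42105) / 5 = 0.5656

0.5656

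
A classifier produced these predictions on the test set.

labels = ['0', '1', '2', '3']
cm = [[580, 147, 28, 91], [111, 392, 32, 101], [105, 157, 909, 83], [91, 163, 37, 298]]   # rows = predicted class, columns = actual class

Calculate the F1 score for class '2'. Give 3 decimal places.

0.804

Take TP from the diagonal, FP from the rest of the '2' prediction marginal, FN from the rest of the '2' actual marginal.
F1 score = 2·TP/(2·TP+FP+FN).
2: TP=909, FP=105+157+83=345, FN=28+32+37=97 → 1818/2260 = 0.8044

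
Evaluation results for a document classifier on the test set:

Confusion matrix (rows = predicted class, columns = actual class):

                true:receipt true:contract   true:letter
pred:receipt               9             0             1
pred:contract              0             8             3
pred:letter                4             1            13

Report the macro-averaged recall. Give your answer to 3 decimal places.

0.782

Per-class recall (TP/(TP+FN)):
  receipt: TP=9, FN=0+4=4 → 9/13 = 0.6923
  contract: TP=8, FN=0+1=1 → 8/9 = 0.8889
  letter: TP=13, FN=1+3=4 → 13/17 = 0.7647
Macro-recall = mean = (0.6923 + 0.8889 + 0.7647) / 3 = 0.782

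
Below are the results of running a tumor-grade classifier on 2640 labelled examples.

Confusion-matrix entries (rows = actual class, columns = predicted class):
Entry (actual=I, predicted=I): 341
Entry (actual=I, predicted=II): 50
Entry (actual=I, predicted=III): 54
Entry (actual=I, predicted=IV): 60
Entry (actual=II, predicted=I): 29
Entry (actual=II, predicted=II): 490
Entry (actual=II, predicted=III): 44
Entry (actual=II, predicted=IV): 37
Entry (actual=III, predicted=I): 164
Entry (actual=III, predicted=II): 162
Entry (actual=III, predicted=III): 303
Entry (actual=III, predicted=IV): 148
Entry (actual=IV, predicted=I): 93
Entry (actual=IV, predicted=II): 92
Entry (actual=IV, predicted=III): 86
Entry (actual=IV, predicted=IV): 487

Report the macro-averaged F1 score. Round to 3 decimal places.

0.610

Per-class F1 score (2·TP/(2·TP+FP+FN)):
  I: TP=341, FP=29+164+93=286, FN=50+54+60=164 → 682/1132 = 0.6025
  II: TP=490, FP=50+162+92=304, FN=29+44+37=110 → 980/1394 = 0.7030
  III: TP=303, FP=54+44+86=184, FN=164+162+148=474 → 606/1264 = 0.4794
  IV: TP=487, FP=60+37+148=245, FN=93+92+86=271 → 974/1490 = 0.6537
Macro-F1 score = mean = (0.6025 + 0.7030 + 0.4794 + 0.6537) / 4 = 0.610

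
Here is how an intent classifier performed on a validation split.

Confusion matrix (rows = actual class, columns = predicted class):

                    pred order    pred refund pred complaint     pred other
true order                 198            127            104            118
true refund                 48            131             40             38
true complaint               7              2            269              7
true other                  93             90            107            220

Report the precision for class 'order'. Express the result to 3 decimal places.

0.572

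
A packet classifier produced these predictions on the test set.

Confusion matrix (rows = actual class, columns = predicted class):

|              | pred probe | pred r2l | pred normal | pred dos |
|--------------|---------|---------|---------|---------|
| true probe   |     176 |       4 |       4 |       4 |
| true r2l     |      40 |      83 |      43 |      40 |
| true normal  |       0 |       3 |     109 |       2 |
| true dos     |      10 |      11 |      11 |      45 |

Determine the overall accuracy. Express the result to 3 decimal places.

0.706

Accuracy = trace / total = (176+83+109+45=413) / 585 = 413/585 = 0.706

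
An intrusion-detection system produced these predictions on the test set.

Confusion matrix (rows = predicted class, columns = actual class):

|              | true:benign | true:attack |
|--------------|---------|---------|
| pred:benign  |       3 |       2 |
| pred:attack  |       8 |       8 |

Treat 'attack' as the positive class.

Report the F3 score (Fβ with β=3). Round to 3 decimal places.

0.755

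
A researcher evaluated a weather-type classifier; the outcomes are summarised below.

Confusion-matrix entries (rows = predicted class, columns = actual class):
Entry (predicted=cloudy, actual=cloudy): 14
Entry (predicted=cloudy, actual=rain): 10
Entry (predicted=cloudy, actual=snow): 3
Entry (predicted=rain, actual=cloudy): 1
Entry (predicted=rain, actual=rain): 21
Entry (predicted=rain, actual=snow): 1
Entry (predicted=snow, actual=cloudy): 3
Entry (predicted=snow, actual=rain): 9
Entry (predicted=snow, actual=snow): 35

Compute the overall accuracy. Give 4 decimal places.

0.7216

Accuracy = trace / total = (14+21+35=70) / 97 = 70/97 = 0.7216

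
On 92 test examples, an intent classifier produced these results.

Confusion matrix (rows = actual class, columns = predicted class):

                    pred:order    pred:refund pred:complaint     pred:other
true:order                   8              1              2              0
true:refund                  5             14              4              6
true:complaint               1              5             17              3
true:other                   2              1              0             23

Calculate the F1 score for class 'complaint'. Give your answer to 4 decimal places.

0.6939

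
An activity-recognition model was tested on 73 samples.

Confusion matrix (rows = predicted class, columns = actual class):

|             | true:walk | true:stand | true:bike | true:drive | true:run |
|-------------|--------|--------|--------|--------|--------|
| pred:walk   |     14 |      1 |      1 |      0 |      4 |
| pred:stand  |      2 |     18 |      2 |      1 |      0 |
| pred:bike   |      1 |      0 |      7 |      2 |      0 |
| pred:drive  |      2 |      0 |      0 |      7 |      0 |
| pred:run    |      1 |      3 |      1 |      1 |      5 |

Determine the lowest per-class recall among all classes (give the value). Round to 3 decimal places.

Per-class recall (TP/(TP+FN)):
  walk: TP=14, FN=2+1+2+1=6 → 14/20 = 0.7000
  stand: TP=18, FN=1+0+0+3=4 → 18/22 = 0.8182
  bike: TP=7, FN=1+2+0+1=4 → 7/11 = 0.6364
  drive: TP=7, FN=0+1+2+1=4 → 7/11 = 0.6364
  run: TP=5, FN=4+0+0+0=4 → 5/9 = 0.5556
Lowest is class 'run' with recall = 0.556.

0.556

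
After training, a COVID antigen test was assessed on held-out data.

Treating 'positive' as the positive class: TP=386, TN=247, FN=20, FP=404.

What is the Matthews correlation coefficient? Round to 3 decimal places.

0.370

MCC = (TP·TN − FP·FN) / √((TP+FP)(TP+FN)(TN+FP)(TN+FN))
Numerator = 386·247 − 404·20 = 87262
Denominator = √(790·406·651·267) = √55750064580 = 236114.5158
MCC = 87262 / 236114.5158 = 0.370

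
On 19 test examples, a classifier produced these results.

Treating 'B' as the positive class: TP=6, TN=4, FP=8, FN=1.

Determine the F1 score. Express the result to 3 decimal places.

0.571

Precision = TP/(TP+FP) = 6/14 = 0.4286
Recall = TP/(TP+FN) = 6/7 = 0.8571
F1 = 2·TP/(2·TP+FP+FN) = 12/21 = 0.571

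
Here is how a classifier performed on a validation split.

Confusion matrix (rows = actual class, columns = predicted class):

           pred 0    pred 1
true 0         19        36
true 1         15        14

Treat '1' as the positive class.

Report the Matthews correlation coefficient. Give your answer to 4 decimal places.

-0.1664

MCC = (TP·TN − FP·FN) / √((TP+FP)(TP+FN)(TN+FP)(TN+FN))
Numerator = 14·19 − 36·15 = -274
Denominator = √(50·29·55·34) = √2711500 = 1646.6633
MCC = -274 / 1646.6633 = -0.1664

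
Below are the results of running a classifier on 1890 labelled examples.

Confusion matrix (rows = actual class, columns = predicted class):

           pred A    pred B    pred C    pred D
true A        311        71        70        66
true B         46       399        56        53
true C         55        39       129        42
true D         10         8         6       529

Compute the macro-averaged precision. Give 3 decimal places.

Per-class precision (TP/(TP+FP)):
  A: TP=311, FP=46+55+10=111 → 311/422 = 0.7370
  B: TP=399, FP=71+39+8=118 → 399/517 = 0.7718
  C: TP=129, FP=70+56+6=132 → 129/261 = 0.4943
  D: TP=529, FP=66+53+42=161 → 529/690 = 0.7667
Macro-precision = mean = (0.7370 + 0.7718 + 0.4943 + 0.7667) / 4 = 0.692

0.692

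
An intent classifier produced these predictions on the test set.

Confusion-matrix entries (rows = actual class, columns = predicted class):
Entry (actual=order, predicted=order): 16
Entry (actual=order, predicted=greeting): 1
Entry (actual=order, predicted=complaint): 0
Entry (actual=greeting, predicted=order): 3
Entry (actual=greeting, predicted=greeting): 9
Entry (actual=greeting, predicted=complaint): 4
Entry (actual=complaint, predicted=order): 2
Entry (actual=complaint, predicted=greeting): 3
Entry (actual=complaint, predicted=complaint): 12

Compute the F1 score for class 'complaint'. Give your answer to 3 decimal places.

Take TP from the diagonal, FP from the rest of the 'complaint' prediction marginal, FN from the rest of the 'complaint' actual marginal.
F1 score = 2·TP/(2·TP+FP+FN).
complaint: TP=12, FP=0+4=4, FN=2+3=5 → 24/33 = 0.7273

0.727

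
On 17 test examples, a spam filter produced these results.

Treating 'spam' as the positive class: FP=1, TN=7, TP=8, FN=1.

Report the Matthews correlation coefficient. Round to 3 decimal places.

MCC = (TP·TN − FP·FN) / √((TP+FP)(TP+FN)(TN+FP)(TN+FN))
Numerator = 8·7 − 1·1 = 55
Denominator = √(9·9·8·8) = √5184 = 72.0000
MCC = 55 / 72.0000 = 0.764

0.764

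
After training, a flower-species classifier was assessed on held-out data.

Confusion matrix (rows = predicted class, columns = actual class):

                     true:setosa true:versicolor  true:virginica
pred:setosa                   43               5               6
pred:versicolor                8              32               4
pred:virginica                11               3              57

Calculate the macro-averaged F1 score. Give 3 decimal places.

Per-class F1 score (2·TP/(2·TP+FP+FN)):
  setosa: TP=43, FP=5+6=11, FN=8+11=19 → 86/116 = 0.7414
  versicolor: TP=32, FP=8+4=12, FN=5+3=8 → 64/84 = 0.7619
  virginica: TP=57, FP=11+3=14, FN=6+4=10 → 114/138 = 0.8261
Macro-F1 score = mean = (0.7414 + 0.7619 + 0.8261) / 3 = 0.776

0.776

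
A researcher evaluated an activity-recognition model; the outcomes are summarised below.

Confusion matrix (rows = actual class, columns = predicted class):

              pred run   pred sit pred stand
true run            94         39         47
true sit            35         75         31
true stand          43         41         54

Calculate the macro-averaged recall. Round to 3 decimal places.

0.482

Per-class recall (TP/(TP+FN)):
  run: TP=94, FN=39+47=86 → 94/180 = 0.5222
  sit: TP=75, FN=35+31=66 → 75/141 = 0.5319
  stand: TP=54, FN=43+41=84 → 54/138 = 0.3913
Macro-recall = mean = (0.5222 + 0.5319 + 0.3913) / 3 = 0.482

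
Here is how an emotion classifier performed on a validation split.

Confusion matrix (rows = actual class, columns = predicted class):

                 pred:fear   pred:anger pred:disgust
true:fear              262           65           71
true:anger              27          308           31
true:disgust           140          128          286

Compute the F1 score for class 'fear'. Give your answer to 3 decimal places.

One-vs-rest for 'fear': TP = diagonal; FP = other classes predicted 'fear'; FN = 'fear' predicted as other.
F1 score = 2·TP/(2·TP+FP+FN).
fear: TP=262, FP=27+140=167, FN=65+71=136 → 524/827 = 0.6336

0.634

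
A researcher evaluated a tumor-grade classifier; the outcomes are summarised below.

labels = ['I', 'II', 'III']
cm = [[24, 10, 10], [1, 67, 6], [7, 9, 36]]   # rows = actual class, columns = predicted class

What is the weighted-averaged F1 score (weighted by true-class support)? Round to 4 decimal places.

Per-class F1 score (2·TP/(2·TP+FP+FN)):
  I: TP=24, FP=1+7=8, FN=10+10=20 → 48/76 = 0.63158
  II: TP=67, FP=10+9=19, FN=1+6=7 → 134/160 = 0.83750
  III: TP=36, FP=10+6=16, FN=7+9=16 → 72/104 = 0.69231
Weighted-F1 score = Σ (supportᵢ/N)·F1 scoreᵢ with N=170: (44/170)·0.63158 + (74/170)·0.83750 + (52/170)·0.69231 = 0.7398

0.7398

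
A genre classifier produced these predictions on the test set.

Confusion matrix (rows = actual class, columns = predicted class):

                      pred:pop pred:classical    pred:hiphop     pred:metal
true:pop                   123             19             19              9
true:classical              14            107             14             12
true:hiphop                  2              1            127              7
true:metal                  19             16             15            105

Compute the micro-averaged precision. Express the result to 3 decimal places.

0.759

Micro-averaging pools counts across classes: ΣTP=462, ΣFP=147, ΣFN=147.
Micro-precision = TP/(TP+FP) on pooled counts = 0.759 (equals overall accuracy in single-label multiclass).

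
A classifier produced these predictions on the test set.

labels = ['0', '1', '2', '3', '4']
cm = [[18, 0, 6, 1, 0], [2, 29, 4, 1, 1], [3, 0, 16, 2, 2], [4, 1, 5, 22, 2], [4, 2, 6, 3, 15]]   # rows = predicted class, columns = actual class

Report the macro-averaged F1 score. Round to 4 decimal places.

Per-class F1 score (2·TP/(2·TP+FP+FN)):
  0: TP=18, FP=0+6+1+0=7, FN=2+3+4+4=13 → 36/56 = 0.64286
  1: TP=29, FP=2+4+1+1=8, FN=0+0+1+2=3 → 58/69 = 0.84058
  2: TP=16, FP=3+0+2+2=7, FN=6+4+5+6=21 → 32/60 = 0.53333
  3: TP=22, FP=4+1+5+2=12, FN=1+1+2+3=7 → 44/63 = 0.69841
  4: TP=15, FP=4+2+6+3=15, FN=0+1+2+2=5 → 30/50 = 0.60000
Macro-F1 score = mean = (0.64286 + 0.84058 + 0.53333 + 0.69841 + 0.60000) / 5 = 0.6630

0.6630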